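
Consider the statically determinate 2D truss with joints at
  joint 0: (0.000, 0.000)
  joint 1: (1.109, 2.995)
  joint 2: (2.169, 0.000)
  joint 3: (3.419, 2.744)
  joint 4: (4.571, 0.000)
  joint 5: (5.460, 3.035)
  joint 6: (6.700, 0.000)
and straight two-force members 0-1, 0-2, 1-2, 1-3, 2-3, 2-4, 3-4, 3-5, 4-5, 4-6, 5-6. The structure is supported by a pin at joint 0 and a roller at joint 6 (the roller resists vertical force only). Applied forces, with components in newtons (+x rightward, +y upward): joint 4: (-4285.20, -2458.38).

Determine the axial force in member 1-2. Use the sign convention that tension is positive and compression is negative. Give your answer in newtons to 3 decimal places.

N=7 nodes, M=11 members, R=3 reactions → 2N=14, M+R=14
member 0 (0-1): L=3.1937, (cx,cy)=(0.3472,0.9378)
member 1 (0-2): L=2.1690, (cx,cy)=(1.0000,0.0000)
member 2 (1-2): L=3.1770, (cx,cy)=(0.3336,-0.9427)
member 3 (1-3): L=2.3236, (cx,cy)=(0.9941,-0.1080)
member 4 (2-3): L=3.0153, (cx,cy)=(0.4146,0.9100)
member 5 (2-4): L=2.4020, (cx,cy)=(1.0000,0.0000)
member 6 (3-4): L=2.9760, (cx,cy)=(0.3871,-0.9220)
member 7 (3-5): L=2.0616, (cx,cy)=(0.9900,0.1411)
member 8 (4-5): L=3.1625, (cx,cy)=(0.2811,0.9597)
member 9 (4-6): L=2.1290, (cx,cy)=(1.0000,0.0000)
member 10 (5-6): L=3.2785, (cx,cy)=(0.3782,-0.9257)
solve A·x = −loads:
  F[0-1] = -833.0118 N (compression)
  F[0-2] = -3995.9425 N (compression)
  F[1-2] = +896.4765 N (tension)
  F[1-3] = -591.8238 N (compression)
  F[2-3] = -928.6640 N (compression)
  F[2-4] = -3311.8593 N (compression)
  F[3-4] = +657.3695 N (tension)
  F[3-5] = -1240.2221 N (compression)
  F[4-5] = +1930.0859 N (tension)
  F[4-6] = +685.2490 N (tension)
  F[5-6] = -1811.7874 N (compression)
  Rx@0 = +4285.2000 N
  Ry@0 = +781.1778 N
  Ry@6 = +1677.2022 N

896.476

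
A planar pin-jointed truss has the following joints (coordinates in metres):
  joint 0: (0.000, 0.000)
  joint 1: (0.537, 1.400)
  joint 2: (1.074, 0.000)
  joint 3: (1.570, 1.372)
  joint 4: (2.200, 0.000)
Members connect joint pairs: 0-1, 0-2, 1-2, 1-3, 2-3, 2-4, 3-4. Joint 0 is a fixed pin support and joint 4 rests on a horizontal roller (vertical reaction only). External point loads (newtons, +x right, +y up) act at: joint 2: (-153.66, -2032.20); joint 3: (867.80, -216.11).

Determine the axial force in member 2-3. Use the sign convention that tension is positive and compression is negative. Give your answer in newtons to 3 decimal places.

1552.057

N=5 nodes, M=7 members, R=3 reactions → 2N=10, M+R=10
member 0 (0-1): L=1.4995, (cx,cy)=(0.3581,0.9337)
member 1 (0-2): L=1.0740, (cx,cy)=(1.0000,0.0000)
member 2 (1-2): L=1.4995, (cx,cy)=(0.3581,-0.9337)
member 3 (1-3): L=1.0334, (cx,cy)=(0.9996,-0.0271)
member 4 (2-3): L=1.4589, (cx,cy)=(0.3400,0.9404)
member 5 (2-4): L=1.1260, (cx,cy)=(1.0000,0.0000)
member 6 (3-4): L=1.5097, (cx,cy)=(0.4173,-0.9088)
solve A·x = −loads:
  F[0-1] = -600.6514 N (compression)
  F[0-2] = +929.2512 N (tension)
  F[1-2] = +613.2725 N (tension)
  F[1-3] = -434.9020 N (compression)
  F[2-3] = +1552.0574 N (tension)
  F[2-4] = +774.8718 N (tension)
  F[3-4] = -1856.9002 N (compression)
  Rx@0 = -714.1400 N
  Ry@0 = +560.8113 N
  Ry@4 = +1687.4987 N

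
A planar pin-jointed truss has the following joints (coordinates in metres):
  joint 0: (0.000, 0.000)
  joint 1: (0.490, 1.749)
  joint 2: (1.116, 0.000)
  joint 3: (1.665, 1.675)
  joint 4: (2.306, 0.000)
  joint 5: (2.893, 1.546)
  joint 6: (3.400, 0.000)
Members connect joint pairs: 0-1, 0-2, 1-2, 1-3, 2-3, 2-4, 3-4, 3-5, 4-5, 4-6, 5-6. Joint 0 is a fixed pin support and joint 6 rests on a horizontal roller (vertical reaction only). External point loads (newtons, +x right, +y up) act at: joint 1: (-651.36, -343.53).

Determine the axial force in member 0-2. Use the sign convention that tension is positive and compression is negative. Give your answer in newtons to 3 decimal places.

N=7 nodes, M=11 members, R=3 reactions → 2N=14, M+R=14
member 0 (0-1): L=1.8163, (cx,cy)=(0.2698,0.9629)
member 1 (0-2): L=1.1160, (cx,cy)=(1.0000,0.0000)
member 2 (1-2): L=1.8577, (cx,cy)=(0.3370,-0.9415)
member 3 (1-3): L=1.1773, (cx,cy)=(0.9980,-0.0629)
member 4 (2-3): L=1.7627, (cx,cy)=(0.3115,0.9503)
member 5 (2-4): L=1.1900, (cx,cy)=(1.0000,0.0000)
member 6 (3-4): L=1.7935, (cx,cy)=(0.3574,-0.9339)
member 7 (3-5): L=1.2348, (cx,cy)=(0.9945,-0.1045)
member 8 (4-5): L=1.6537, (cx,cy)=(0.3550,0.9349)
member 9 (4-6): L=1.0940, (cx,cy)=(1.0000,0.0000)
member 10 (5-6): L=1.6270, (cx,cy)=(0.3116,-0.9502)
solve A·x = −loads:
  F[0-1] = -653.3107 N (compression)
  F[0-2] = -475.1145 N (compression)
  F[1-2] = +277.7789 N (tension)
  F[1-3] = +382.2632 N (tension)
  F[2-3] = -275.2212 N (compression)
  F[2-4] = -295.7875 N (compression)
  F[3-4] = +283.8975 N (tension)
  F[3-5] = +195.3891 N (tension)
  F[4-5] = -283.6144 N (compression)
  F[4-6] = -93.6469 N (compression)
  F[5-6] = +300.5219 N (tension)
  Rx@0 = +651.3600 N
  Ry@0 = +629.0885 N
  Ry@6 = -285.5585 N

-475.115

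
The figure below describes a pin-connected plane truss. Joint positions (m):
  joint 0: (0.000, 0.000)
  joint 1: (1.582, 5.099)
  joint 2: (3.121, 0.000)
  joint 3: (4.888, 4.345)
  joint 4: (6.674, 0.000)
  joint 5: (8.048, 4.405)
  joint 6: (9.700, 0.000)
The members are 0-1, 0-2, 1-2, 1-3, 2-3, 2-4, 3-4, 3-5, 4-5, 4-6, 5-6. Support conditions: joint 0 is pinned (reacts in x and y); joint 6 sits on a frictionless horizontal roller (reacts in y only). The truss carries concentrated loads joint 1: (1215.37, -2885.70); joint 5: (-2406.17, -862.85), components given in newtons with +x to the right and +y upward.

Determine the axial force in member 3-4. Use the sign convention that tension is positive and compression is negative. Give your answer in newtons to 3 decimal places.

86.168

N=7 nodes, M=11 members, R=3 reactions → 2N=14, M+R=14
member 0 (0-1): L=5.3388, (cx,cy)=(0.2963,0.9551)
member 1 (0-2): L=3.1210, (cx,cy)=(1.0000,0.0000)
member 2 (1-2): L=5.3262, (cx,cy)=(0.2889,-0.9573)
member 3 (1-3): L=3.3909, (cx,cy)=(0.9750,-0.2224)
member 4 (2-3): L=4.6906, (cx,cy)=(0.3767,0.9263)
member 5 (2-4): L=3.5530, (cx,cy)=(1.0000,0.0000)
member 6 (3-4): L=4.6977, (cx,cy)=(0.3802,-0.9249)
member 7 (3-5): L=3.1606, (cx,cy)=(0.9998,0.0190)
member 8 (4-5): L=4.6143, (cx,cy)=(0.2978,0.9546)
member 9 (4-6): L=3.0260, (cx,cy)=(1.0000,0.0000)
member 10 (5-6): L=4.7046, (cx,cy)=(0.3511,-0.9363)
solve A·x = −loads:
  F[0-1] = -3157.6462 N (compression)
  F[0-2] = -255.1180 N (compression)
  F[1-2] = +696.3093 N (tension)
  F[1-3] = -2412.6520 N (compression)
  F[2-3] = -719.6228 N (compression)
  F[2-4] = +217.1725 N (tension)
  F[3-4] = +86.1676 N (tension)
  F[3-5] = -2656.5806 N (compression)
  F[4-5] = -83.4844 N (compression)
  F[4-6] = +274.7909 N (tension)
  F[5-6] = -782.5529 N (compression)
  Rx@0 = +1190.8000 N
  Ry@0 = +3015.8297 N
  Ry@6 = +732.7203 N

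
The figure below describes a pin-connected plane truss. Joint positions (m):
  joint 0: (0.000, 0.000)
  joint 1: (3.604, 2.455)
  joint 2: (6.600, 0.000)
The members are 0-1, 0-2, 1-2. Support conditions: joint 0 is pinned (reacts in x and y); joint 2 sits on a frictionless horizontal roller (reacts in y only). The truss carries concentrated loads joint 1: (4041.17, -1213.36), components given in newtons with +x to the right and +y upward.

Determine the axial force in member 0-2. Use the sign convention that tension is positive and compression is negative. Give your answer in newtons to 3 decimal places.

2643.022

N=3 nodes, M=3 members, R=3 reactions → 2N=6, M+R=6
member 0 (0-1): L=4.3607, (cx,cy)=(0.8265,0.5630)
member 1 (0-2): L=6.6000, (cx,cy)=(1.0000,0.0000)
member 2 (1-2): L=3.8734, (cx,cy)=(0.7735,-0.6338)
solve A·x = −loads:
  F[0-1] = +1691.7106 N (tension)
  F[0-2] = +2643.0222 N (tension)
  F[1-2] = -3417.0289 N (compression)
  Rx@0 = -4041.1700 N
  Ry@0 = -952.4009 N
  Ry@2 = +2165.7609 N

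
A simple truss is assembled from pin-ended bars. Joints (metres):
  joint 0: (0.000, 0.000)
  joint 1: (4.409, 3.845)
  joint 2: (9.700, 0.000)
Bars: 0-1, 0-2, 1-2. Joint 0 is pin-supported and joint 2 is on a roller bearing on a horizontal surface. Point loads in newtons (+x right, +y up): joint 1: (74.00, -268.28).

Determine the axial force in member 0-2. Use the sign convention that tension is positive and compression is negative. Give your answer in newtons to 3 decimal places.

N=3 nodes, M=3 members, R=3 reactions → 2N=6, M+R=6
member 0 (0-1): L=5.8501, (cx,cy)=(0.7537,0.6573)
member 1 (0-2): L=9.7000, (cx,cy)=(1.0000,0.0000)
member 2 (1-2): L=6.5405, (cx,cy)=(0.8090,-0.5879)
solve A·x = −loads:
  F[0-1] = -178.0187 N (compression)
  F[0-2] = +208.1667 N (tension)
  F[1-2] = -257.3282 N (compression)
  Rx@0 = -74.0000 N
  Ry@0 = +117.0041 N
  Ry@2 = +151.2759 N

208.167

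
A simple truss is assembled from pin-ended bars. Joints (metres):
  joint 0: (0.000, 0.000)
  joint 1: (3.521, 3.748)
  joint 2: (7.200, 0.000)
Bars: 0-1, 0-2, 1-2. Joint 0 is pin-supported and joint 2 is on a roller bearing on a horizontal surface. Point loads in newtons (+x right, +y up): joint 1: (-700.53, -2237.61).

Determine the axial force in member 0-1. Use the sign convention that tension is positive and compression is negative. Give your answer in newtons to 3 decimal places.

-2069.089

N=3 nodes, M=3 members, R=3 reactions → 2N=6, M+R=6
member 0 (0-1): L=5.1425, (cx,cy)=(0.6847,0.7288)
member 1 (0-2): L=7.2000, (cx,cy)=(1.0000,0.0000)
member 2 (1-2): L=5.2519, (cx,cy)=(0.7005,-0.7136)
solve A·x = −loads:
  F[0-1] = -2069.0893 N (compression)
  F[0-2] = +716.1571 N (tension)
  F[1-2] = -1022.3407 N (compression)
  Rx@0 = +700.5300 N
  Ry@0 = +1508.0213 N
  Ry@2 = +729.5887 N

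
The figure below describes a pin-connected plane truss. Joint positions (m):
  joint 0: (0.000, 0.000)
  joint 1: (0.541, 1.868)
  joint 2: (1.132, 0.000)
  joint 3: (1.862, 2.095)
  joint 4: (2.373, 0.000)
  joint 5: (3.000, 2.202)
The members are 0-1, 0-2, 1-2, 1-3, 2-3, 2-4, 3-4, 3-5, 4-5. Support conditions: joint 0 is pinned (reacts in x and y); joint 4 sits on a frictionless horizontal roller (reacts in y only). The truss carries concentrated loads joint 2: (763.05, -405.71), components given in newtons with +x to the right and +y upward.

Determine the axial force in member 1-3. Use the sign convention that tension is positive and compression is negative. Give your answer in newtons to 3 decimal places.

-123.733

N=6 nodes, M=9 members, R=3 reactions → 2N=12, M+R=12
member 0 (0-1): L=1.9448, (cx,cy)=(0.2782,0.9605)
member 1 (0-2): L=1.1320, (cx,cy)=(1.0000,0.0000)
member 2 (1-2): L=1.9593, (cx,cy)=(0.3016,-0.9534)
member 3 (1-3): L=1.3404, (cx,cy)=(0.9856,0.1694)
member 4 (2-3): L=2.2185, (cx,cy)=(0.3290,0.9443)
member 5 (2-4): L=1.2410, (cx,cy)=(1.0000,0.0000)
member 6 (3-4): L=2.1564, (cx,cy)=(0.2370,-0.9715)
member 7 (3-5): L=1.1430, (cx,cy)=(0.9956,0.0936)
member 8 (4-5): L=2.2895, (cx,cy)=(0.2739,0.9618)
solve A·x = −loads:
  F[0-1] = -220.8918 N (compression)
  F[0-2] = +824.4983 N (tension)
  F[1-2] = +200.5596 N (tension)
  F[1-3] = -123.7334 N (compression)
  F[2-3] = +227.1408 N (tension)
  F[2-4] = +47.2064 N (tension)
  F[3-4] = -199.2112 N (compression)
  F[3-5] = +0.0000 N (tension)
  F[4-5] = -0.0000 N (compression)
  Rx@0 = -763.0500 N
  Ry@0 = +212.1728 N
  Ry@4 = +193.5372 N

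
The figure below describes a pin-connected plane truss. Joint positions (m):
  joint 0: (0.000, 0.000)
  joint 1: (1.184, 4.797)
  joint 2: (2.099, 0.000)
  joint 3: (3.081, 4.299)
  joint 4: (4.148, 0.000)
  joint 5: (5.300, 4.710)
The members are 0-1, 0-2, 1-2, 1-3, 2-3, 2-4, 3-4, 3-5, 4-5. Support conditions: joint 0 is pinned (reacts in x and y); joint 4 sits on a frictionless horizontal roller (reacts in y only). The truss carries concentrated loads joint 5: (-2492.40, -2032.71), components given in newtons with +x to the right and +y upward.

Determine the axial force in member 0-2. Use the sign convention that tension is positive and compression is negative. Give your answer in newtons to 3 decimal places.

N=6 nodes, M=9 members, R=3 reactions → 2N=12, M+R=12
member 0 (0-1): L=4.9410, (cx,cy)=(0.2396,0.9709)
member 1 (0-2): L=2.0990, (cx,cy)=(1.0000,0.0000)
member 2 (1-2): L=4.8835, (cx,cy)=(0.1874,-0.9823)
member 3 (1-3): L=1.9613, (cx,cy)=(0.9672,-0.2539)
member 4 (2-3): L=4.4097, (cx,cy)=(0.2227,0.9749)
member 5 (2-4): L=2.0490, (cx,cy)=(1.0000,0.0000)
member 6 (3-4): L=4.4294, (cx,cy)=(0.2409,-0.9706)
member 7 (3-5): L=2.2567, (cx,cy)=(0.9833,0.1821)
member 8 (4-5): L=4.8488, (cx,cy)=(0.2376,0.9714)
solve A·x = −loads:
  F[0-1] = -2333.5443 N (compression)
  F[0-2] = -1933.2136 N (compression)
  F[1-2] = +2585.3019 N (tension)
  F[1-3] = -1078.9455 N (compression)
  F[2-3] = -2604.9277 N (compression)
  F[2-4] = -868.7259 N (compression)
  F[3-4] = +1935.4598 N (tension)
  F[3-5] = -2125.4499 N (compression)
  F[4-5] = -1694.1284 N (compression)
  Rx@0 = +2492.4000 N
  Ry@0 = +2265.5550 N
  Ry@4 = -232.8450 N

-1933.214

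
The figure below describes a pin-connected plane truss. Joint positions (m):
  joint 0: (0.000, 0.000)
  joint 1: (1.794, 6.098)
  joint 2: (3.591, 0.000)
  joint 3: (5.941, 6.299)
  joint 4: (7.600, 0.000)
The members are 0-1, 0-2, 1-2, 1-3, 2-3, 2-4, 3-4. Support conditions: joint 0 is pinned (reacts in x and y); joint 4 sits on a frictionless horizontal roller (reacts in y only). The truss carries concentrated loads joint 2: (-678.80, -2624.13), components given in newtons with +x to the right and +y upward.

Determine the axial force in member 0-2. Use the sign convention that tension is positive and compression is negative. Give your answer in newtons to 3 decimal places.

N=5 nodes, M=7 members, R=3 reactions → 2N=10, M+R=10
member 0 (0-1): L=6.3564, (cx,cy)=(0.2822,0.9593)
member 1 (0-2): L=3.5910, (cx,cy)=(1.0000,0.0000)
member 2 (1-2): L=6.3573, (cx,cy)=(0.2827,-0.9592)
member 3 (1-3): L=4.1519, (cx,cy)=(0.9988,0.0484)
member 4 (2-3): L=6.7231, (cx,cy)=(0.3495,0.9369)
member 5 (2-4): L=4.0090, (cx,cy)=(1.0000,0.0000)
member 6 (3-4): L=6.5138, (cx,cy)=(0.2547,-0.9670)
solve A·x = −loads:
  F[0-1] = -1442.8885 N (compression)
  F[0-2] = -271.5671 N (compression)
  F[1-2] = +1402.4720 N (tension)
  F[1-3] = -804.6113 N (compression)
  F[2-3] = +1364.9545 N (tension)
  F[2-4] = +326.5592 N (tension)
  F[3-4] = -1282.1843 N (compression)
  Rx@0 = +678.8000 N
  Ry@0 = +1384.2286 N
  Ry@4 = +1239.9014 N

-271.567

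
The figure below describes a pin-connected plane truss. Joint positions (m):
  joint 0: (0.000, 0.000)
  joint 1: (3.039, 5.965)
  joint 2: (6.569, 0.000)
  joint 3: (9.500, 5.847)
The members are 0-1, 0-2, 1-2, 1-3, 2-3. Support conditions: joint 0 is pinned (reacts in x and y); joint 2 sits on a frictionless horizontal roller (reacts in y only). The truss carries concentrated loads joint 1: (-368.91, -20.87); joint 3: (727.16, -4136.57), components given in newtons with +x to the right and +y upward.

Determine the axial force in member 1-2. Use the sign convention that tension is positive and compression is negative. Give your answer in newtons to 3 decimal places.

-2577.600

N=4 nodes, M=5 members, R=3 reactions → 2N=8, M+R=8
member 0 (0-1): L=6.6945, (cx,cy)=(0.4540,0.8910)
member 1 (0-2): L=6.5690, (cx,cy)=(1.0000,0.0000)
member 2 (1-2): L=6.9312, (cx,cy)=(0.5093,-0.8606)
member 3 (1-3): L=6.4621, (cx,cy)=(0.9998,-0.0183)
member 4 (2-3): L=6.5405, (cx,cy)=(0.4481,0.8940)
solve A·x = −loads:
  F[0-1] = +2409.2626 N (tension)
  F[0-2] = -735.4411 N (compression)
  F[1-2] = -2577.6001 N (compression)
  F[1-3] = +2775.8052 N (tension)
  F[2-3] = -4570.5020 N (compression)
  Rx@0 = -358.2500 N
  Ry@0 = -2146.7152 N
  Ry@2 = +6304.1552 N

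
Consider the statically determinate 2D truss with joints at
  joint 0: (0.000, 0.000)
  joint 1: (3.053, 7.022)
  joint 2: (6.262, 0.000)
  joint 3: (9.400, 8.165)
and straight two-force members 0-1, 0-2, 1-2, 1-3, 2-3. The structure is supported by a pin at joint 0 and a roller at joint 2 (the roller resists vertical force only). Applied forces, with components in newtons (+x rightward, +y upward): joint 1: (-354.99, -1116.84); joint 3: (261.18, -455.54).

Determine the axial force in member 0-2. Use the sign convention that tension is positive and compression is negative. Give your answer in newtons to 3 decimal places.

80.785

N=4 nodes, M=5 members, R=3 reactions → 2N=8, M+R=8
member 0 (0-1): L=7.6570, (cx,cy)=(0.3987,0.9171)
member 1 (0-2): L=6.2620, (cx,cy)=(1.0000,0.0000)
member 2 (1-2): L=7.7205, (cx,cy)=(0.4156,-0.9095)
member 3 (1-3): L=6.4491, (cx,cy)=(0.9842,0.1772)
member 4 (2-3): L=8.7472, (cx,cy)=(0.3587,0.9334)
solve A·x = −loads:
  F[0-1] = -437.8877 N (compression)
  F[0-2] = +80.7852 N (tension)
  F[1-2] = -693.6146 N (compression)
  F[1-3] = +476.2327 N (tension)
  F[2-3] = -578.4480 N (compression)
  Rx@0 = +93.8100 N
  Ry@0 = +401.5746 N
  Ry@2 = +1170.8054 N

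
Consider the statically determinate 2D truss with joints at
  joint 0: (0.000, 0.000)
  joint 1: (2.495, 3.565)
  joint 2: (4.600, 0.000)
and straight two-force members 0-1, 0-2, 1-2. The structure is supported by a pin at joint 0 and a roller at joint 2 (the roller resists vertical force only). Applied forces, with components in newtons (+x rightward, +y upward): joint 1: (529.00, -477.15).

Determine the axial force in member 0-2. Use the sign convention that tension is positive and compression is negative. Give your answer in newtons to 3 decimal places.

394.888

N=3 nodes, M=3 members, R=3 reactions → 2N=6, M+R=6
member 0 (0-1): L=4.3514, (cx,cy)=(0.5734,0.8193)
member 1 (0-2): L=4.6000, (cx,cy)=(1.0000,0.0000)
member 2 (1-2): L=4.1401, (cx,cy)=(0.5084,-0.8611)
solve A·x = −loads:
  F[0-1] = +233.8952 N (tension)
  F[0-2] = +394.8880 N (tension)
  F[1-2] = -776.6590 N (compression)
  Rx@0 = -529.0000 N
  Ry@0 = -191.6270 N
  Ry@2 = +668.7770 N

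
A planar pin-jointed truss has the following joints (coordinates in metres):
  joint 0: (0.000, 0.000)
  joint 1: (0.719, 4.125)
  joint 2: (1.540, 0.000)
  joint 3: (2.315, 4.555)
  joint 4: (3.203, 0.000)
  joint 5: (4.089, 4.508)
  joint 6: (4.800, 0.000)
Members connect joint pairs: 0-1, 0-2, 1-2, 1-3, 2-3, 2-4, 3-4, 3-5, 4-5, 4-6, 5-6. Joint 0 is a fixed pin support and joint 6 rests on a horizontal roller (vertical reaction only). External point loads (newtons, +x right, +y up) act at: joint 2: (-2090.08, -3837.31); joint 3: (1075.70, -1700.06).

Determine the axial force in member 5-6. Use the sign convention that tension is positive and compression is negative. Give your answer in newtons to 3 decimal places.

N=7 nodes, M=11 members, R=3 reactions → 2N=14, M+R=14
member 0 (0-1): L=4.1872, (cx,cy)=(0.1717,0.9851)
member 1 (0-2): L=1.5400, (cx,cy)=(1.0000,0.0000)
member 2 (1-2): L=4.2059, (cx,cy)=(0.1952,-0.9808)
member 3 (1-3): L=1.6529, (cx,cy)=(0.9656,0.2601)
member 4 (2-3): L=4.6205, (cx,cy)=(0.1677,0.9858)
member 5 (2-4): L=1.6630, (cx,cy)=(1.0000,0.0000)
member 6 (3-4): L=4.6408, (cx,cy)=(0.1913,-0.9815)
member 7 (3-5): L=1.7746, (cx,cy)=(0.9996,-0.0265)
member 8 (4-5): L=4.5942, (cx,cy)=(0.1929,0.9812)
member 9 (4-6): L=1.5970, (cx,cy)=(1.0000,0.0000)
member 10 (5-6): L=4.5637, (cx,cy)=(0.1558,-0.9878)
solve A·x = −loads:
  F[0-1] = -2502.6866 N (compression)
  F[0-2] = -584.6335 N (compression)
  F[1-2] = +2273.8844 N (tension)
  F[1-3] = -904.7643 N (compression)
  F[2-3] = +1630.2646 N (tension)
  F[2-4] = +1675.8645 N (tension)
  F[3-4] = -3100.4639 N (compression)
  F[3-5] = -1082.9757 N (compression)
  F[4-5] = +3101.3928 N (tension)
  F[4-6] = +484.4920 N (tension)
  F[5-6] = -3109.8285 N (compression)
  Rx@0 = +1014.3800 N
  Ry@0 = +2465.5138 N
  Ry@6 = +3071.8562 N

-3109.828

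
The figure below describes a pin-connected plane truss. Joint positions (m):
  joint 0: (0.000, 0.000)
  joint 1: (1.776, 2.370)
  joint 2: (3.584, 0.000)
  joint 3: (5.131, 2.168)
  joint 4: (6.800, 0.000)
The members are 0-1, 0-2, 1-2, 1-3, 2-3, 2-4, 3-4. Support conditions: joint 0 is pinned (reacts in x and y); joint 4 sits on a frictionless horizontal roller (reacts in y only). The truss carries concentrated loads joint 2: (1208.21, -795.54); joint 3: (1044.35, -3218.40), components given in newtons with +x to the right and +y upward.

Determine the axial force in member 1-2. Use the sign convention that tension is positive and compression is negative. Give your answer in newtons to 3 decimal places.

1147.991

N=5 nodes, M=7 members, R=3 reactions → 2N=10, M+R=10
member 0 (0-1): L=2.9616, (cx,cy)=(0.5997,0.8002)
member 1 (0-2): L=3.5840, (cx,cy)=(1.0000,0.0000)
member 2 (1-2): L=2.9809, (cx,cy)=(0.6065,-0.7951)
member 3 (1-3): L=3.3611, (cx,cy)=(0.9982,-0.0601)
member 4 (2-3): L=2.6633, (cx,cy)=(0.5808,0.8140)
member 5 (2-4): L=3.2160, (cx,cy)=(1.0000,0.0000)
member 6 (3-4): L=2.7360, (cx,cy)=(0.6100,-0.7924)
solve A·x = −loads:
  F[0-1] = -1041.1939 N (compression)
  F[0-2] = +2876.9388 N (tension)
  F[1-2] = +1147.9908 N (tension)
  F[1-3] = -1323.0592 N (compression)
  F[2-3] = -143.9582 N (compression)
  F[2-4] = +2448.6354 N (tension)
  F[3-4] = -4014.0840 N (compression)
  Rx@0 = -2252.5600 N
  Ry@0 = +833.2082 N
  Ry@4 = +3180.7318 N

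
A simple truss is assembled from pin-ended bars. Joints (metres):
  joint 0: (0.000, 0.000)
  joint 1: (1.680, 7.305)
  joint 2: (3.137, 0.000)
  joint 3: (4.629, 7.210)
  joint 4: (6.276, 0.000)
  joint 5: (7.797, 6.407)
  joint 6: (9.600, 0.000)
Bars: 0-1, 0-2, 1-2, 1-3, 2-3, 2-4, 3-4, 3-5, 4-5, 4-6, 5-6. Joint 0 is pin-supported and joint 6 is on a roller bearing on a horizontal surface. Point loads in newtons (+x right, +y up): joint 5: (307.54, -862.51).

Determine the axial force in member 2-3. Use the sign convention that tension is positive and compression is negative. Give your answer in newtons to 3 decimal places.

44.792

N=7 nodes, M=11 members, R=3 reactions → 2N=14, M+R=14
member 0 (0-1): L=7.4957, (cx,cy)=(0.2241,0.9746)
member 1 (0-2): L=3.1370, (cx,cy)=(1.0000,0.0000)
member 2 (1-2): L=7.4489, (cx,cy)=(0.1956,-0.9807)
member 3 (1-3): L=2.9505, (cx,cy)=(0.9995,-0.0322)
member 4 (2-3): L=7.3628, (cx,cy)=(0.2026,0.9793)
member 5 (2-4): L=3.1390, (cx,cy)=(1.0000,0.0000)
member 6 (3-4): L=7.3957, (cx,cy)=(0.2227,-0.9749)
member 7 (3-5): L=3.2682, (cx,cy)=(0.9693,-0.2457)
member 8 (4-5): L=6.5851, (cx,cy)=(0.2310,0.9730)
member 9 (4-6): L=3.3240, (cx,cy)=(1.0000,0.0000)
member 10 (5-6): L=6.6559, (cx,cy)=(0.2709,-0.9626)
solve A·x = −loads:
  F[0-1] = +44.3901 N (tension)
  F[0-2] = +297.5909 N (tension)
  F[1-2] = -44.7270 N (compression)
  F[1-3] = +18.7074 N (tension)
  F[2-3] = +44.7924 N (tension)
  F[2-4] = +279.7655 N (tension)
  F[3-4] = -54.7676 N (compression)
  F[3-5] = +41.2351 N (tension)
  F[4-5] = +54.8762 N (tension)
  F[4-6] = +254.8938 N (tension)
  F[5-6] = -940.9525 N (compression)
  Rx@0 = -307.5400 N
  Ry@0 = -43.2608 N
  Ry@6 = +905.7708 N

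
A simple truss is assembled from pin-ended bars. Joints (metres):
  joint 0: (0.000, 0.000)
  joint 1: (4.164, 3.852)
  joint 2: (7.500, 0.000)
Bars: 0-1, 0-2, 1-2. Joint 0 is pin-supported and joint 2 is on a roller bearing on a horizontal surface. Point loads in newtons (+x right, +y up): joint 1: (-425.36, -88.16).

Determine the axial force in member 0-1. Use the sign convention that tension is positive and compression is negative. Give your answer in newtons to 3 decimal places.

-379.458

N=3 nodes, M=3 members, R=3 reactions → 2N=6, M+R=6
member 0 (0-1): L=5.6725, (cx,cy)=(0.7341,0.6791)
member 1 (0-2): L=7.5000, (cx,cy)=(1.0000,0.0000)
member 2 (1-2): L=5.0958, (cx,cy)=(0.6547,-0.7559)
solve A·x = −loads:
  F[0-1] = -379.4576 N (compression)
  F[0-2] = -146.8104 N (compression)
  F[1-2] = +224.2539 N (tension)
  Rx@0 = +425.3600 N
  Ry@0 = +257.6785 N
  Ry@2 = -169.5185 N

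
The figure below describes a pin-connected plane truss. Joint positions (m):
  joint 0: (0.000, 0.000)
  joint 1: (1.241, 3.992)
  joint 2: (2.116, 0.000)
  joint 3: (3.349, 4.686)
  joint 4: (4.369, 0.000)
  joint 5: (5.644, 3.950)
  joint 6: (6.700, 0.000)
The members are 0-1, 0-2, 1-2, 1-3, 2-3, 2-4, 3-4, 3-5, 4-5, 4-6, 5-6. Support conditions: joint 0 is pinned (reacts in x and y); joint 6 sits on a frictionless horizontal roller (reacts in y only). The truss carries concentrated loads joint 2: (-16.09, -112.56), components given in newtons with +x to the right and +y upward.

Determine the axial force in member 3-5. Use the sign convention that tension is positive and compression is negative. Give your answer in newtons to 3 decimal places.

-19.964

N=7 nodes, M=11 members, R=3 reactions → 2N=14, M+R=14
member 0 (0-1): L=4.1804, (cx,cy)=(0.2969,0.9549)
member 1 (0-2): L=2.1160, (cx,cy)=(1.0000,0.0000)
member 2 (1-2): L=4.0868, (cx,cy)=(0.2141,-0.9768)
member 3 (1-3): L=2.2193, (cx,cy)=(0.9498,0.3127)
member 4 (2-3): L=4.8455, (cx,cy)=(0.2545,0.9671)
member 5 (2-4): L=2.2530, (cx,cy)=(1.0000,0.0000)
member 6 (3-4): L=4.7957, (cx,cy)=(0.2127,-0.9771)
member 7 (3-5): L=2.4101, (cx,cy)=(0.9522,-0.3054)
member 8 (4-5): L=4.1507, (cx,cy)=(0.3072,0.9517)
member 9 (4-6): L=2.3310, (cx,cy)=(1.0000,0.0000)
member 10 (5-6): L=4.0887, (cx,cy)=(0.2583,-0.9661)
solve A·x = −loads:
  F[0-1] = -80.6466 N (compression)
  F[0-2] = +7.8506 N (tension)
  F[1-2] = +66.0074 N (tension)
  F[1-3] = -40.0834 N (compression)
  F[2-3] = +49.7200 N (tension)
  F[2-4] = +25.4213 N (tension)
  F[3-4] = -30.1419 N (compression)
  F[3-5] = -19.9641 N (compression)
  F[4-5] = +30.9485 N (tension)
  F[4-6] = +9.5037 N (tension)
  F[5-6] = -36.7972 N (compression)
  Rx@0 = +16.0900 N
  Ry@0 = +77.0112 N
  Ry@6 = +35.5488 N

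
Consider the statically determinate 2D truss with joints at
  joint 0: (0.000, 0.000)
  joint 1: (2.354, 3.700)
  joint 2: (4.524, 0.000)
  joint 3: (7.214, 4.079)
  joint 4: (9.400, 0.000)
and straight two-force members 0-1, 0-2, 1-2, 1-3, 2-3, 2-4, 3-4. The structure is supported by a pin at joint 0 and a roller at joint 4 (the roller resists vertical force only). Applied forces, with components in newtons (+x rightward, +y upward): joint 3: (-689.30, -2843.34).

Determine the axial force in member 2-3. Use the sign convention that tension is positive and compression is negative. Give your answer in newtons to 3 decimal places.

N=5 nodes, M=7 members, R=3 reactions → 2N=10, M+R=10
member 0 (0-1): L=4.3854, (cx,cy)=(0.5368,0.8437)
member 1 (0-2): L=4.5240, (cx,cy)=(1.0000,0.0000)
member 2 (1-2): L=4.2894, (cx,cy)=(0.5059,-0.8626)
member 3 (1-3): L=4.8748, (cx,cy)=(0.9970,0.0777)
member 4 (2-3): L=4.8861, (cx,cy)=(0.5505,0.8348)
member 5 (2-4): L=4.8760, (cx,cy)=(1.0000,0.0000)
member 6 (3-4): L=4.6278, (cx,cy)=(0.4724,-0.8814)
solve A·x = −loads:
  F[0-1] = -1138.2241 N (compression)
  F[0-2] = -78.3161 N (compression)
  F[1-2] = +1011.8052 N (tension)
  F[1-3] = -1126.2642 N (compression)
  F[2-3] = -1045.4775 N (compression)
  F[2-4] = +1009.1292 N (tension)
  F[3-4] = -2136.3592 N (compression)
  Rx@0 = +689.3000 N
  Ry@0 = +960.3400 N
  Ry@4 = +1883.0000 N

-1045.477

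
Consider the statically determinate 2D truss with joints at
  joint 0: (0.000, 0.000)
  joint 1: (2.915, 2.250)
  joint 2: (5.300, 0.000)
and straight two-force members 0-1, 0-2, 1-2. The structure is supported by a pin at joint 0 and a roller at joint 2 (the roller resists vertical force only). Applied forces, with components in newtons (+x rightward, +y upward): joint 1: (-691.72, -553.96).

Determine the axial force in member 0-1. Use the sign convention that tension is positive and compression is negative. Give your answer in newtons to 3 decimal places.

N=3 nodes, M=3 members, R=3 reactions → 2N=6, M+R=6
member 0 (0-1): L=3.6824, (cx,cy)=(0.7916,0.6110)
member 1 (0-2): L=5.3000, (cx,cy)=(1.0000,0.0000)
member 2 (1-2): L=3.2788, (cx,cy)=(0.7274,-0.6862)
solve A·x = −loads:
  F[0-1] = -888.5710 N (compression)
  F[0-2] = +11.6847 N (tension)
  F[1-2] = -16.0638 N (compression)
  Rx@0 = +691.7200 N
  Ry@0 = +542.9367 N
  Ry@2 = +11.0233 N

-888.571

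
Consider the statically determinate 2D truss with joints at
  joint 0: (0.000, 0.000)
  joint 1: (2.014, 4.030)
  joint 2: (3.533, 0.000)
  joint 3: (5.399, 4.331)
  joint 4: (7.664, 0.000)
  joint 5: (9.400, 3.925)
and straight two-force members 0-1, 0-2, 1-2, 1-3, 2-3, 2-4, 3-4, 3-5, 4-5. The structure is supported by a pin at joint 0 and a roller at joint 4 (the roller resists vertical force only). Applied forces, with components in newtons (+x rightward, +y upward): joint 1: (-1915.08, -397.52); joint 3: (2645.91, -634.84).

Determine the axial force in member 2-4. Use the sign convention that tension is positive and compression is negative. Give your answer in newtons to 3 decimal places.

N=6 nodes, M=9 members, R=3 reactions → 2N=12, M+R=12
member 0 (0-1): L=4.5052, (cx,cy)=(0.4470,0.8945)
member 1 (0-2): L=3.5330, (cx,cy)=(1.0000,0.0000)
member 2 (1-2): L=4.3068, (cx,cy)=(0.3527,-0.9357)
member 3 (1-3): L=3.3984, (cx,cy)=(0.9961,0.0886)
member 4 (2-3): L=4.7159, (cx,cy)=(0.3957,0.9184)
member 5 (2-4): L=4.1310, (cx,cy)=(1.0000,0.0000)
member 6 (3-4): L=4.8875, (cx,cy)=(0.4634,-0.8861)
member 7 (3-5): L=4.0215, (cx,cy)=(0.9949,-0.1010)
member 8 (4-5): L=4.2918, (cx,cy)=(0.4045,0.9145)
solve A·x = −loads:
  F[0-1] = +8.4257 N (tension)
  F[0-2] = +727.0634 N (tension)
  F[1-2] = -242.4052 N (compression)
  F[1-3] = +2012.2517 N (tension)
  F[2-3] = +246.9846 N (tension)
  F[2-4] = +543.8390 N (tension)
  F[3-4] = -1173.5189 N (compression)
  F[3-5] = +0.0000 N (tension)
  F[4-5] = -0.0000 N (compression)
  Rx@0 = -730.8300 N
  Ry@0 = -7.5370 N
  Ry@4 = +1039.8970 N

543.839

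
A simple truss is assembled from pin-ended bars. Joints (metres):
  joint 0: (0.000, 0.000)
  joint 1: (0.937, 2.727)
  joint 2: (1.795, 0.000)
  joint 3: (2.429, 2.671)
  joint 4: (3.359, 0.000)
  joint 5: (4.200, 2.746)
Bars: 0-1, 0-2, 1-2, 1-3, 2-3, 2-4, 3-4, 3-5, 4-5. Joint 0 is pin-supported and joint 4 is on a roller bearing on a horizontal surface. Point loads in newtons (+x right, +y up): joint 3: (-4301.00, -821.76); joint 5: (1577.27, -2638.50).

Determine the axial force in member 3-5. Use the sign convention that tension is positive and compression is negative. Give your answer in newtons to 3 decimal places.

N=6 nodes, M=9 members, R=3 reactions → 2N=12, M+R=12
member 0 (0-1): L=2.8835, (cx,cy)=(0.3250,0.9457)
member 1 (0-2): L=1.7950, (cx,cy)=(1.0000,0.0000)
member 2 (1-2): L=2.8588, (cx,cy)=(0.3001,-0.9539)
member 3 (1-3): L=1.4931, (cx,cy)=(0.9993,-0.0375)
member 4 (2-3): L=2.7452, (cx,cy)=(0.2309,0.9730)
member 5 (2-4): L=1.5640, (cx,cy)=(1.0000,0.0000)
member 6 (3-4): L=2.8283, (cx,cy)=(0.3288,-0.9444)
member 7 (3-5): L=1.7726, (cx,cy)=(0.9991,0.0423)
member 8 (4-5): L=2.8719, (cx,cy)=(0.2928,0.9562)
solve A·x = −loads:
  F[0-1] = -1794.9551 N (compression)
  F[0-2] = -2140.4526 N (compression)
  F[1-2] = +1824.0740 N (tension)
  F[1-3] = -1131.5270 N (compression)
  F[2-3] = -1788.3282 N (compression)
  F[2-4] = -1179.9894 N (compression)
  F[3-4] = +1035.7216 N (tension)
  F[3-5] = +2418.8571 N (tension)
  F[4-5] = -2866.5058 N (compression)
  Rx@0 = +2723.7300 N
  Ry@0 = +1697.5427 N
  Ry@4 = +1762.7173 N

2418.857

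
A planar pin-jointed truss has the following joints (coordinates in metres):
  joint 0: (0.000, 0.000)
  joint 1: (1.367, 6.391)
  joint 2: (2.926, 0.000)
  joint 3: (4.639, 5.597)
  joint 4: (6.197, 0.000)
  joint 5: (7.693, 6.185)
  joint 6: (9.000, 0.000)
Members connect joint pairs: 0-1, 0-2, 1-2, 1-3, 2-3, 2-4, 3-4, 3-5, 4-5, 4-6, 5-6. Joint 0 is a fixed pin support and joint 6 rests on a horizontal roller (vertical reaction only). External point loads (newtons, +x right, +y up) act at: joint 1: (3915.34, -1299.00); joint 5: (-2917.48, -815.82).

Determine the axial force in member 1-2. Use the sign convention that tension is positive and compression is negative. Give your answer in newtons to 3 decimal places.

N=7 nodes, M=11 members, R=3 reactions → 2N=14, M+R=14
member 0 (0-1): L=6.5356, (cx,cy)=(0.2092,0.9779)
member 1 (0-2): L=2.9260, (cx,cy)=(1.0000,0.0000)
member 2 (1-2): L=6.5784, (cx,cy)=(0.2370,-0.9715)
member 3 (1-3): L=3.3670, (cx,cy)=(0.9718,-0.2358)
member 4 (2-3): L=5.8533, (cx,cy)=(0.2927,0.9562)
member 5 (2-4): L=3.2710, (cx,cy)=(1.0000,0.0000)
member 6 (3-4): L=5.8098, (cx,cy)=(0.2682,-0.9634)
member 7 (3-5): L=3.1101, (cx,cy)=(0.9820,0.1891)
member 8 (4-5): L=6.3634, (cx,cy)=(0.2351,0.9720)
member 9 (4-6): L=2.8030, (cx,cy)=(1.0000,0.0000)
member 10 (5-6): L=6.3216, (cx,cy)=(0.2068,-0.9784)
solve A·x = −loads:
  F[0-1] = -454.8634 N (compression)
  F[0-2] = +1093.0008 N (tension)
  F[1-2] = +130.2025 N (tension)
  F[1-3] = -4158.6249 N (compression)
  F[2-3] = -132.2852 N (compression)
  F[2-4] = +1162.5713 N (tension)
  F[3-4] = -1615.5093 N (compression)
  F[3-5] = -3713.8020 N (compression)
  F[4-5] = +1601.2156 N (tension)
  F[4-6] = +352.9043 N (tension)
  F[5-6] = -1706.8981 N (compression)
  Rx@0 = -997.8600 N
  Ry@0 = +444.8022 N
  Ry@6 = +1670.0178 N

130.203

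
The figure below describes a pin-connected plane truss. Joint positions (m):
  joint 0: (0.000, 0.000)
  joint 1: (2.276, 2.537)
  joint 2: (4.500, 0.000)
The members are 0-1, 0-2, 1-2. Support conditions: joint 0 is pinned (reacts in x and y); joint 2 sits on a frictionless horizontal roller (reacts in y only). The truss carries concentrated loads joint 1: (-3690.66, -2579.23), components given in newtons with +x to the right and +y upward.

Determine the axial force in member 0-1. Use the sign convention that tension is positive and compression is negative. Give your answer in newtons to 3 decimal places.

N=3 nodes, M=3 members, R=3 reactions → 2N=6, M+R=6
member 0 (0-1): L=3.4083, (cx,cy)=(0.6678,0.7444)
member 1 (0-2): L=4.5000, (cx,cy)=(1.0000,0.0000)
member 2 (1-2): L=3.3738, (cx,cy)=(0.6592,-0.7520)
solve A·x = −loads:
  F[0-1] = -4507.8094 N (compression)
  F[0-2] = -680.4326 N (compression)
  F[1-2] = +1032.2146 N (tension)
  Rx@0 = +3690.6600 N
  Ry@0 = +3355.4249 N
  Ry@2 = -776.1949 N

-4507.809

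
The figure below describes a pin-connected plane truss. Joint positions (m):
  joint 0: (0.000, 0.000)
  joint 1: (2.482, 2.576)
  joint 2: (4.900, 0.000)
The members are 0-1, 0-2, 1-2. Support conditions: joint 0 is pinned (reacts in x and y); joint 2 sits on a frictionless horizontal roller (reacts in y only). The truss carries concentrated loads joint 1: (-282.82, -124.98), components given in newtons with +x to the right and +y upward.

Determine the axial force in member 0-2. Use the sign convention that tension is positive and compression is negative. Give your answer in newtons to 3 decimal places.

N=3 nodes, M=3 members, R=3 reactions → 2N=6, M+R=6
member 0 (0-1): L=3.5772, (cx,cy)=(0.6938,0.7201)
member 1 (0-2): L=4.9000, (cx,cy)=(1.0000,0.0000)
member 2 (1-2): L=3.5331, (cx,cy)=(0.6844,-0.7291)
solve A·x = −loads:
  F[0-1] = -292.1114 N (compression)
  F[0-2] = -80.1397 N (compression)
  F[1-2] = +117.0961 N (tension)
  Rx@0 = +282.8200 N
  Ry@0 = +210.3563 N
  Ry@2 = -85.3763 N

-80.140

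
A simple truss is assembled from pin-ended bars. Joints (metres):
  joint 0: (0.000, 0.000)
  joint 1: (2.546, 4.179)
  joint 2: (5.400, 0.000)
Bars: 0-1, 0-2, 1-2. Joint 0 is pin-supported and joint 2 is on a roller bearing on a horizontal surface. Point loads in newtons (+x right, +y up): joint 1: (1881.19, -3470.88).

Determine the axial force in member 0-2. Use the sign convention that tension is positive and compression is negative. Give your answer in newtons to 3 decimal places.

N=3 nodes, M=3 members, R=3 reactions → 2N=6, M+R=6
member 0 (0-1): L=4.8935, (cx,cy)=(0.5203,0.8540)
member 1 (0-2): L=5.4000, (cx,cy)=(1.0000,0.0000)
member 2 (1-2): L=5.0606, (cx,cy)=(0.5640,-0.8258)
solve A·x = −loads:
  F[0-1] = -443.3200 N (compression)
  F[0-2] = +2111.8423 N (tension)
  F[1-2] = -3744.6123 N (compression)
  Rx@0 = -1881.1900 N
  Ry@0 = +378.5923 N
  Ry@2 = +3092.2877 N

2111.842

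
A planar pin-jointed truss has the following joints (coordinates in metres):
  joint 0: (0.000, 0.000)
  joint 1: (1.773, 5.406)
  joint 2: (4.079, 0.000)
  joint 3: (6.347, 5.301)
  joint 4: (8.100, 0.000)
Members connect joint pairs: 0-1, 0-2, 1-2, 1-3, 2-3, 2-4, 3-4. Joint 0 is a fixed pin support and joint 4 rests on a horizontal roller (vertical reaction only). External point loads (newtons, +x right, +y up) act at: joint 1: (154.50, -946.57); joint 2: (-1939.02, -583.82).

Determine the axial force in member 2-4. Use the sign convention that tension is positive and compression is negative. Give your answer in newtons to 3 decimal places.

N=5 nodes, M=7 members, R=3 reactions → 2N=10, M+R=10
member 0 (0-1): L=5.6893, (cx,cy)=(0.3116,0.9502)
member 1 (0-2): L=4.0790, (cx,cy)=(1.0000,0.0000)
member 2 (1-2): L=5.8773, (cx,cy)=(0.3924,-0.9198)
member 3 (1-3): L=4.5752, (cx,cy)=(0.9997,-0.0229)
member 4 (2-3): L=5.7658, (cx,cy)=(0.3934,0.9194)
member 5 (2-4): L=4.0210, (cx,cy)=(1.0000,0.0000)
member 6 (3-4): L=5.5833, (cx,cy)=(0.3140,-0.9494)
solve A·x = −loads:
  F[0-1] = -974.6162 N (compression)
  F[0-2] = -1480.7940 N (compression)
  F[1-2] = -10.9456 N (compression)
  F[1-3] = -454.0510 N (compression)
  F[2-3] = +645.9607 N (tension)
  F[2-4] = +199.8401 N (tension)
  F[3-4] = -636.4940 N (compression)
  Rx@0 = +1784.5200 N
  Ry@0 = +926.0817 N
  Ry@4 = +604.3083 N

199.840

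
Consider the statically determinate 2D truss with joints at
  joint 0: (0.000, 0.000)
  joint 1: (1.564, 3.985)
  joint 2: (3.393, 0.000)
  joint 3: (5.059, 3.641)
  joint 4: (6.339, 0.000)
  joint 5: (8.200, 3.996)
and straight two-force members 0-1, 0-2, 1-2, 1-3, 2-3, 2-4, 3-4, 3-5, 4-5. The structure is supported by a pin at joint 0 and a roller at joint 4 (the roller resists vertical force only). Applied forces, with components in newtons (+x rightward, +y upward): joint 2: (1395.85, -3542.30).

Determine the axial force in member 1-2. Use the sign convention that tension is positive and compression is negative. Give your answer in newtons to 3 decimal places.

1970.354

N=6 nodes, M=9 members, R=3 reactions → 2N=12, M+R=12
member 0 (0-1): L=4.2809, (cx,cy)=(0.3653,0.9309)
member 1 (0-2): L=3.3930, (cx,cy)=(1.0000,0.0000)
member 2 (1-2): L=4.3847, (cx,cy)=(0.4171,-0.9088)
member 3 (1-3): L=3.5119, (cx,cy)=(0.9952,-0.0980)
member 4 (2-3): L=4.0041, (cx,cy)=(0.4161,0.9093)
member 5 (2-4): L=2.9460, (cx,cy)=(1.0000,0.0000)
member 6 (3-4): L=3.8594, (cx,cy)=(0.3317,-0.9434)
member 7 (3-5): L=3.1610, (cx,cy)=(0.9937,0.1123)
member 8 (4-5): L=4.4081, (cx,cy)=(0.4222,0.9065)
solve A·x = −loads:
  F[0-1] = -1768.5065 N (compression)
  F[0-2] = +2041.9589 N (tension)
  F[1-2] = +1970.3540 N (tension)
  F[1-3] = -1475.1037 N (compression)
  F[2-3] = +1926.2048 N (tension)
  F[2-4] = +666.5577 N (tension)
  F[3-4] = -2009.7967 N (compression)
  F[3-5] = -0.0000 N (compression)
  F[4-5] = +0.0000 N (tension)
  Rx@0 = -1395.8500 N
  Ry@0 = +1646.2558 N
  Ry@4 = +1896.0442 N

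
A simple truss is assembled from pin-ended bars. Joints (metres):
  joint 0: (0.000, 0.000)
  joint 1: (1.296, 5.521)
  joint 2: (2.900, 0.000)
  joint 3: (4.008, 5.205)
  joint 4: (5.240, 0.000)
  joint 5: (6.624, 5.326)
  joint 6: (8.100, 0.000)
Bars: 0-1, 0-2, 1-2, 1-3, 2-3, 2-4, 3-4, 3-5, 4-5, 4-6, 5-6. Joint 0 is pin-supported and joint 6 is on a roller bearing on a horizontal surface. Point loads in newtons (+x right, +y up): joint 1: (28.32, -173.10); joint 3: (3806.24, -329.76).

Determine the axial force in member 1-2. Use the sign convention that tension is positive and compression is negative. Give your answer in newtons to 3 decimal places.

-2567.256

N=7 nodes, M=11 members, R=3 reactions → 2N=14, M+R=14
member 0 (0-1): L=5.6711, (cx,cy)=(0.2285,0.9735)
member 1 (0-2): L=2.9000, (cx,cy)=(1.0000,0.0000)
member 2 (1-2): L=5.7493, (cx,cy)=(0.2790,-0.9603)
member 3 (1-3): L=2.7303, (cx,cy)=(0.9933,-0.1157)
member 4 (2-3): L=5.3216, (cx,cy)=(0.2082,0.9781)
member 5 (2-4): L=2.3400, (cx,cy)=(1.0000,0.0000)
member 6 (3-4): L=5.3488, (cx,cy)=(0.2303,-0.9731)
member 7 (3-5): L=2.6188, (cx,cy)=(0.9989,0.0462)
member 8 (4-5): L=5.5029, (cx,cy)=(0.2515,0.9679)
member 9 (4-6): L=2.8600, (cx,cy)=(1.0000,0.0000)
member 10 (5-6): L=5.5267, (cx,cy)=(0.2671,-0.9637)
solve A·x = −loads:
  F[0-1] = +2211.6984 N (tension)
  F[0-2] = +3329.1245 N (tension)
  F[1-2] = -2567.2563 N (compression)
  F[1-3] = +1201.4313 N (tension)
  F[2-3] = +2520.5585 N (tension)
  F[2-4] = +2088.0842 N (tension)
  F[3-4] = -2798.0361 N (compression)
  F[3-5] = -1445.1523 N (compression)
  F[4-5] = +2813.2314 N (tension)
  F[4-6] = +736.0686 N (tension)
  F[5-6] = -2756.1380 N (compression)
  Rx@0 = -3834.5600 N
  Ry@0 = -2153.1708 N
  Ry@6 = +2656.0308 N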